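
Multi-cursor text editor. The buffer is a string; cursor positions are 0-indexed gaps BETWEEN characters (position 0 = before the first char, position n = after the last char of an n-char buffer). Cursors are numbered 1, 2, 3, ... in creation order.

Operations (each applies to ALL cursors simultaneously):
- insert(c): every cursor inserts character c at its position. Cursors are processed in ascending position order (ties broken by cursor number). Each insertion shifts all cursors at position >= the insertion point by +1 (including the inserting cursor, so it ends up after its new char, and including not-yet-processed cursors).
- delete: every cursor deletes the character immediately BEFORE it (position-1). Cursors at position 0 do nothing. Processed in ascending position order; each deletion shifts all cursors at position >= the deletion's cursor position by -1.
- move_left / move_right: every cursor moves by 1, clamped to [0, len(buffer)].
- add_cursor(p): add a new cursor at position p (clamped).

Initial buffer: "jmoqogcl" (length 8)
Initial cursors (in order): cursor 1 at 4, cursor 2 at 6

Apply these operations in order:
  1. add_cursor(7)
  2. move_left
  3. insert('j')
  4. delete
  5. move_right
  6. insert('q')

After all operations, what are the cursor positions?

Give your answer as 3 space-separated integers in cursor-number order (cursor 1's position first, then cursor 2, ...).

After op 1 (add_cursor(7)): buffer="jmoqogcl" (len 8), cursors c1@4 c2@6 c3@7, authorship ........
After op 2 (move_left): buffer="jmoqogcl" (len 8), cursors c1@3 c2@5 c3@6, authorship ........
After op 3 (insert('j')): buffer="jmojqojgjcl" (len 11), cursors c1@4 c2@7 c3@9, authorship ...1..2.3..
After op 4 (delete): buffer="jmoqogcl" (len 8), cursors c1@3 c2@5 c3@6, authorship ........
After op 5 (move_right): buffer="jmoqogcl" (len 8), cursors c1@4 c2@6 c3@7, authorship ........
After op 6 (insert('q')): buffer="jmoqqogqcql" (len 11), cursors c1@5 c2@8 c3@10, authorship ....1..2.3.

Answer: 5 8 10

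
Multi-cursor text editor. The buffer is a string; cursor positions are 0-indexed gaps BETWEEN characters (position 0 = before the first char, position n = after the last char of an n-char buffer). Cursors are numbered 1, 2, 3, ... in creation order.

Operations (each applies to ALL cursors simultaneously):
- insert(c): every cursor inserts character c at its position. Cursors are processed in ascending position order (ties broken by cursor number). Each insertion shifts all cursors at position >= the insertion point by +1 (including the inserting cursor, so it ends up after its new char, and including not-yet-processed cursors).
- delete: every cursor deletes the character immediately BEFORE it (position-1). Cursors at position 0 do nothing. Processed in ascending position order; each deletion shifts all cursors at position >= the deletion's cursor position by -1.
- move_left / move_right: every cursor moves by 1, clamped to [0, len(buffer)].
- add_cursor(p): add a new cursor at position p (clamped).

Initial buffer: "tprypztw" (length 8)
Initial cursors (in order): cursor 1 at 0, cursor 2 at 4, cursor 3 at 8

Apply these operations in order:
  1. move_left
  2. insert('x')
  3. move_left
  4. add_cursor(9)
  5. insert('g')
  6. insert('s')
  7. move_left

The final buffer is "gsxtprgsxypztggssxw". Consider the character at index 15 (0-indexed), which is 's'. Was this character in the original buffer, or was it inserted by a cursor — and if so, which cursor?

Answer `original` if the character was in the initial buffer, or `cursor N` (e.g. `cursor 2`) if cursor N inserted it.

Answer: cursor 3

Derivation:
After op 1 (move_left): buffer="tprypztw" (len 8), cursors c1@0 c2@3 c3@7, authorship ........
After op 2 (insert('x')): buffer="xtprxypztxw" (len 11), cursors c1@1 c2@5 c3@10, authorship 1...2....3.
After op 3 (move_left): buffer="xtprxypztxw" (len 11), cursors c1@0 c2@4 c3@9, authorship 1...2....3.
After op 4 (add_cursor(9)): buffer="xtprxypztxw" (len 11), cursors c1@0 c2@4 c3@9 c4@9, authorship 1...2....3.
After op 5 (insert('g')): buffer="gxtprgxypztggxw" (len 15), cursors c1@1 c2@6 c3@13 c4@13, authorship 11...22....343.
After op 6 (insert('s')): buffer="gsxtprgsxypztggssxw" (len 19), cursors c1@2 c2@8 c3@17 c4@17, authorship 111...222....34343.
After op 7 (move_left): buffer="gsxtprgsxypztggssxw" (len 19), cursors c1@1 c2@7 c3@16 c4@16, authorship 111...222....34343.
Authorship (.=original, N=cursor N): 1 1 1 . . . 2 2 2 . . . . 3 4 3 4 3 .
Index 15: author = 3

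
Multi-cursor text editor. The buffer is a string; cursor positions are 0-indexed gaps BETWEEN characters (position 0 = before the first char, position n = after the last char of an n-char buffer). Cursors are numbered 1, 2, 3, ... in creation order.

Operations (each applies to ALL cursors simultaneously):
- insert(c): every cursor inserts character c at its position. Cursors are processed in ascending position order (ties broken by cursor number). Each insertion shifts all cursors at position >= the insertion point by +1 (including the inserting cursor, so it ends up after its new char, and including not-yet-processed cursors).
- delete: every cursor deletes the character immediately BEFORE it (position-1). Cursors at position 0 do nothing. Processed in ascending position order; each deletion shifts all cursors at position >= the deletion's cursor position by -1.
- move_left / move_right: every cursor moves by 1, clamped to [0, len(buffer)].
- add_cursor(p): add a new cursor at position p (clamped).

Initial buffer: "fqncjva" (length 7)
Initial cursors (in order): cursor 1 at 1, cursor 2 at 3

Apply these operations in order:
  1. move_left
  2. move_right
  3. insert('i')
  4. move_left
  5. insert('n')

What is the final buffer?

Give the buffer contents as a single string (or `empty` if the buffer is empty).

After op 1 (move_left): buffer="fqncjva" (len 7), cursors c1@0 c2@2, authorship .......
After op 2 (move_right): buffer="fqncjva" (len 7), cursors c1@1 c2@3, authorship .......
After op 3 (insert('i')): buffer="fiqnicjva" (len 9), cursors c1@2 c2@5, authorship .1..2....
After op 4 (move_left): buffer="fiqnicjva" (len 9), cursors c1@1 c2@4, authorship .1..2....
After op 5 (insert('n')): buffer="fniqnnicjva" (len 11), cursors c1@2 c2@6, authorship .11..22....

Answer: fniqnnicjva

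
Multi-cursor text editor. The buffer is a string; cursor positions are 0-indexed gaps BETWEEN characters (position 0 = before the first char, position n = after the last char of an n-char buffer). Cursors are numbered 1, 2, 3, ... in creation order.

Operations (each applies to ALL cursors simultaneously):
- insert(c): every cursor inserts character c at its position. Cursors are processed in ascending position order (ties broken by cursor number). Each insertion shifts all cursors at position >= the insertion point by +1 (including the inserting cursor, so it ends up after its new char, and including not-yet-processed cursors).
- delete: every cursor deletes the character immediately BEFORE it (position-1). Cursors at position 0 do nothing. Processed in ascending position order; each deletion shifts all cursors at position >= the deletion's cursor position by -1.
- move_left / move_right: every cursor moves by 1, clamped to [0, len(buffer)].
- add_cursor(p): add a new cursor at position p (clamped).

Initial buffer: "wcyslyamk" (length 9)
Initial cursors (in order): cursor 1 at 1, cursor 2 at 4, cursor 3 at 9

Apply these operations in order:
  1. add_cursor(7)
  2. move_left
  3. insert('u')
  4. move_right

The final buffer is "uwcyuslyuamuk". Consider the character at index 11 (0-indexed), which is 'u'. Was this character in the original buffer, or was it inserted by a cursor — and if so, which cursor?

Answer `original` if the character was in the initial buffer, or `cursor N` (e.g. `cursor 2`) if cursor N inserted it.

After op 1 (add_cursor(7)): buffer="wcyslyamk" (len 9), cursors c1@1 c2@4 c4@7 c3@9, authorship .........
After op 2 (move_left): buffer="wcyslyamk" (len 9), cursors c1@0 c2@3 c4@6 c3@8, authorship .........
After op 3 (insert('u')): buffer="uwcyuslyuamuk" (len 13), cursors c1@1 c2@5 c4@9 c3@12, authorship 1...2...4..3.
After op 4 (move_right): buffer="uwcyuslyuamuk" (len 13), cursors c1@2 c2@6 c4@10 c3@13, authorship 1...2...4..3.
Authorship (.=original, N=cursor N): 1 . . . 2 . . . 4 . . 3 .
Index 11: author = 3

Answer: cursor 3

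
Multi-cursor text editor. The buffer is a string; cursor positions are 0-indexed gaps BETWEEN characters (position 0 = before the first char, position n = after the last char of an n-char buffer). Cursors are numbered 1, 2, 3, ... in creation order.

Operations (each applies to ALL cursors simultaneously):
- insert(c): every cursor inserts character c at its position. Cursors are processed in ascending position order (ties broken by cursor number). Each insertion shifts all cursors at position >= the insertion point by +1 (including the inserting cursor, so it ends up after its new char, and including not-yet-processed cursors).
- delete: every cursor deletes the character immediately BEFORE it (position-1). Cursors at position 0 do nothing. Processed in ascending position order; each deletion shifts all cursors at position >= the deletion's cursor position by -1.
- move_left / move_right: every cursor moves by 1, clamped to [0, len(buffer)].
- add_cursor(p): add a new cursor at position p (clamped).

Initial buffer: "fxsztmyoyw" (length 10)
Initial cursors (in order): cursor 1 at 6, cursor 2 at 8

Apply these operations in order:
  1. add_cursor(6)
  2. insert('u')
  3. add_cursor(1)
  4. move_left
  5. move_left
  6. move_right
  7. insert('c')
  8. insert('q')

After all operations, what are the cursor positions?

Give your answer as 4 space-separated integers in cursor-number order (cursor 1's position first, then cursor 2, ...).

After op 1 (add_cursor(6)): buffer="fxsztmyoyw" (len 10), cursors c1@6 c3@6 c2@8, authorship ..........
After op 2 (insert('u')): buffer="fxsztmuuyouyw" (len 13), cursors c1@8 c3@8 c2@11, authorship ......13..2..
After op 3 (add_cursor(1)): buffer="fxsztmuuyouyw" (len 13), cursors c4@1 c1@8 c3@8 c2@11, authorship ......13..2..
After op 4 (move_left): buffer="fxsztmuuyouyw" (len 13), cursors c4@0 c1@7 c3@7 c2@10, authorship ......13..2..
After op 5 (move_left): buffer="fxsztmuuyouyw" (len 13), cursors c4@0 c1@6 c3@6 c2@9, authorship ......13..2..
After op 6 (move_right): buffer="fxsztmuuyouyw" (len 13), cursors c4@1 c1@7 c3@7 c2@10, authorship ......13..2..
After op 7 (insert('c')): buffer="fcxsztmuccuyocuyw" (len 17), cursors c4@2 c1@10 c3@10 c2@14, authorship .4.....1133..22..
After op 8 (insert('q')): buffer="fcqxsztmuccqquyocquyw" (len 21), cursors c4@3 c1@13 c3@13 c2@18, authorship .44.....113133..222..

Answer: 13 18 13 3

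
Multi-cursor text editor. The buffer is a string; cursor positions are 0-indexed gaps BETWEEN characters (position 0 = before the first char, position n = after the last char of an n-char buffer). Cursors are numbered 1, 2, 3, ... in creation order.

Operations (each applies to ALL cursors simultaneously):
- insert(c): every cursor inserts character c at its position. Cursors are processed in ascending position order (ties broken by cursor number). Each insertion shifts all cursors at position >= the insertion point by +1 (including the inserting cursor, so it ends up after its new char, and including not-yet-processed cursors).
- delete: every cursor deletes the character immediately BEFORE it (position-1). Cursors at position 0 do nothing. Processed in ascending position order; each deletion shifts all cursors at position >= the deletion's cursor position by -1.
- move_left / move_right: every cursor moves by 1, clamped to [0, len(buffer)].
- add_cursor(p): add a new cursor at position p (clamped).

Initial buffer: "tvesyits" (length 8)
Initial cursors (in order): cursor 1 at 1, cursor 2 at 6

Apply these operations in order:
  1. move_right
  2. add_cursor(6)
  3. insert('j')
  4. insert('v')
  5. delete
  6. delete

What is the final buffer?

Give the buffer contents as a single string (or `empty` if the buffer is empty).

After op 1 (move_right): buffer="tvesyits" (len 8), cursors c1@2 c2@7, authorship ........
After op 2 (add_cursor(6)): buffer="tvesyits" (len 8), cursors c1@2 c3@6 c2@7, authorship ........
After op 3 (insert('j')): buffer="tvjesyijtjs" (len 11), cursors c1@3 c3@8 c2@10, authorship ..1....3.2.
After op 4 (insert('v')): buffer="tvjvesyijvtjvs" (len 14), cursors c1@4 c3@10 c2@13, authorship ..11....33.22.
After op 5 (delete): buffer="tvjesyijtjs" (len 11), cursors c1@3 c3@8 c2@10, authorship ..1....3.2.
After op 6 (delete): buffer="tvesyits" (len 8), cursors c1@2 c3@6 c2@7, authorship ........

Answer: tvesyits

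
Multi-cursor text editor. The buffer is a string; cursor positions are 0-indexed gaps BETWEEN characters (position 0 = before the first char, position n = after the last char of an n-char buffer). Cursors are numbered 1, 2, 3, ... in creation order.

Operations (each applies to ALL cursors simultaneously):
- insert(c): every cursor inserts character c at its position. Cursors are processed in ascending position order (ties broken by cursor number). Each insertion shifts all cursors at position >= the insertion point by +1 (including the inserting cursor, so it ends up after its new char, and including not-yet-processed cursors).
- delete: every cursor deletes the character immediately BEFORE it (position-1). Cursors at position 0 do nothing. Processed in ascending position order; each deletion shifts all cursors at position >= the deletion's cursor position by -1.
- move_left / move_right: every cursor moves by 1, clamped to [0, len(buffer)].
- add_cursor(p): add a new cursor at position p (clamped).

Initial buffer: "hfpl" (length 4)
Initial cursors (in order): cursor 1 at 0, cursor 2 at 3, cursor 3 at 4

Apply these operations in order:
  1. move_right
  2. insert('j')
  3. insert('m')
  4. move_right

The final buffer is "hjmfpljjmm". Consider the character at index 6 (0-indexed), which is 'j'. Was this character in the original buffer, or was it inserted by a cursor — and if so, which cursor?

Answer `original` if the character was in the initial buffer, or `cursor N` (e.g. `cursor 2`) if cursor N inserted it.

After op 1 (move_right): buffer="hfpl" (len 4), cursors c1@1 c2@4 c3@4, authorship ....
After op 2 (insert('j')): buffer="hjfpljj" (len 7), cursors c1@2 c2@7 c3@7, authorship .1...23
After op 3 (insert('m')): buffer="hjmfpljjmm" (len 10), cursors c1@3 c2@10 c3@10, authorship .11...2323
After op 4 (move_right): buffer="hjmfpljjmm" (len 10), cursors c1@4 c2@10 c3@10, authorship .11...2323
Authorship (.=original, N=cursor N): . 1 1 . . . 2 3 2 3
Index 6: author = 2

Answer: cursor 2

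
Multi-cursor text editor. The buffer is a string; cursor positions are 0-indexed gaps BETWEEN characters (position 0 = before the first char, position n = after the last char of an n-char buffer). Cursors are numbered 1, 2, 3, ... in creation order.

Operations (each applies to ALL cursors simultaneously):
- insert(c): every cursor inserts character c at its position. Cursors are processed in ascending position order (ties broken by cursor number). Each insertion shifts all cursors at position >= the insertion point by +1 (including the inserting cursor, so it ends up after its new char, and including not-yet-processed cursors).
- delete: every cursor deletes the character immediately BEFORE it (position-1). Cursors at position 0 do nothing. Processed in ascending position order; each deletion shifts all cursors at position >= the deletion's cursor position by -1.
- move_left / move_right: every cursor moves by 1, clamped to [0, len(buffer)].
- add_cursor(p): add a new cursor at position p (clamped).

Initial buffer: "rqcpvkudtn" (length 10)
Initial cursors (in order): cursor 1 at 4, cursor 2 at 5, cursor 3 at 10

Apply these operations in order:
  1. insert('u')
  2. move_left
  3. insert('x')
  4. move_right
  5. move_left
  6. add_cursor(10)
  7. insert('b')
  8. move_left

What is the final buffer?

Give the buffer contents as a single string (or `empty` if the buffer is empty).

After op 1 (insert('u')): buffer="rqcpuvukudtnu" (len 13), cursors c1@5 c2@7 c3@13, authorship ....1.2.....3
After op 2 (move_left): buffer="rqcpuvukudtnu" (len 13), cursors c1@4 c2@6 c3@12, authorship ....1.2.....3
After op 3 (insert('x')): buffer="rqcpxuvxukudtnxu" (len 16), cursors c1@5 c2@8 c3@15, authorship ....11.22.....33
After op 4 (move_right): buffer="rqcpxuvxukudtnxu" (len 16), cursors c1@6 c2@9 c3@16, authorship ....11.22.....33
After op 5 (move_left): buffer="rqcpxuvxukudtnxu" (len 16), cursors c1@5 c2@8 c3@15, authorship ....11.22.....33
After op 6 (add_cursor(10)): buffer="rqcpxuvxukudtnxu" (len 16), cursors c1@5 c2@8 c4@10 c3@15, authorship ....11.22.....33
After op 7 (insert('b')): buffer="rqcpxbuvxbukbudtnxbu" (len 20), cursors c1@6 c2@10 c4@13 c3@19, authorship ....111.222.4....333
After op 8 (move_left): buffer="rqcpxbuvxbukbudtnxbu" (len 20), cursors c1@5 c2@9 c4@12 c3@18, authorship ....111.222.4....333

Answer: rqcpxbuvxbukbudtnxbu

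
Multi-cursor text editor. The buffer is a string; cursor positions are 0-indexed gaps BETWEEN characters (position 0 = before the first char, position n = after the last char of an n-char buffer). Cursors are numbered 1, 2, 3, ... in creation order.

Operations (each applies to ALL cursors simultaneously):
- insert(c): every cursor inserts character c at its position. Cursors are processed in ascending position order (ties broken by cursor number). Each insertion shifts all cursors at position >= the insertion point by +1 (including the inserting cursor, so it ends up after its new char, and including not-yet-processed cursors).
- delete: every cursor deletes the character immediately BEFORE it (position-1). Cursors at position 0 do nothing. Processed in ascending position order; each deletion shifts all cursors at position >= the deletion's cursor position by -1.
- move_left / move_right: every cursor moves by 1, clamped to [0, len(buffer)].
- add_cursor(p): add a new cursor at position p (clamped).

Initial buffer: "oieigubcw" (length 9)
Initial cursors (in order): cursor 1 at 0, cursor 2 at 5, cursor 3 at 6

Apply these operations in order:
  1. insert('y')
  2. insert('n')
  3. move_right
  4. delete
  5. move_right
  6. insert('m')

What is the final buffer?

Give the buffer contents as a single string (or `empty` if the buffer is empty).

Answer: ynimeigynymncmw

Derivation:
After op 1 (insert('y')): buffer="yoieigyuybcw" (len 12), cursors c1@1 c2@7 c3@9, authorship 1.....2.3...
After op 2 (insert('n')): buffer="ynoieigynuynbcw" (len 15), cursors c1@2 c2@9 c3@12, authorship 11.....22.33...
After op 3 (move_right): buffer="ynoieigynuynbcw" (len 15), cursors c1@3 c2@10 c3@13, authorship 11.....22.33...
After op 4 (delete): buffer="ynieigynyncw" (len 12), cursors c1@2 c2@8 c3@10, authorship 11....2233..
After op 5 (move_right): buffer="ynieigynyncw" (len 12), cursors c1@3 c2@9 c3@11, authorship 11....2233..
After op 6 (insert('m')): buffer="ynimeigynymncmw" (len 15), cursors c1@4 c2@11 c3@14, authorship 11.1...22323.3.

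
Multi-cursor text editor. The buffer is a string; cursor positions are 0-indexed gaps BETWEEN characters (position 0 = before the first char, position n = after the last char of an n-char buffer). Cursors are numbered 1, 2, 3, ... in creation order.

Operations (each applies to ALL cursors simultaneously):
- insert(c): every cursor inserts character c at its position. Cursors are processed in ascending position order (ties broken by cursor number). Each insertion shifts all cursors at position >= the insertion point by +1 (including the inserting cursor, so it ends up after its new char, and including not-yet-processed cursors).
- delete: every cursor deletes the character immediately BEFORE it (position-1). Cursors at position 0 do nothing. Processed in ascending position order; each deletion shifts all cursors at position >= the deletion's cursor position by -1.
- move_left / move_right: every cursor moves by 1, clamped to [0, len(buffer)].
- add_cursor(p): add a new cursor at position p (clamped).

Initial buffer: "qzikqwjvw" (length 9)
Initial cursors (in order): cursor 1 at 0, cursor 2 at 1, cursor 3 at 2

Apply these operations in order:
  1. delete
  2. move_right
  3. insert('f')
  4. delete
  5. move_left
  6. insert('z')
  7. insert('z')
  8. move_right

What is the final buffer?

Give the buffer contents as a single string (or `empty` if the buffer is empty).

Answer: zzzzzzikqwjvw

Derivation:
After op 1 (delete): buffer="ikqwjvw" (len 7), cursors c1@0 c2@0 c3@0, authorship .......
After op 2 (move_right): buffer="ikqwjvw" (len 7), cursors c1@1 c2@1 c3@1, authorship .......
After op 3 (insert('f')): buffer="ifffkqwjvw" (len 10), cursors c1@4 c2@4 c3@4, authorship .123......
After op 4 (delete): buffer="ikqwjvw" (len 7), cursors c1@1 c2@1 c3@1, authorship .......
After op 5 (move_left): buffer="ikqwjvw" (len 7), cursors c1@0 c2@0 c3@0, authorship .......
After op 6 (insert('z')): buffer="zzzikqwjvw" (len 10), cursors c1@3 c2@3 c3@3, authorship 123.......
After op 7 (insert('z')): buffer="zzzzzzikqwjvw" (len 13), cursors c1@6 c2@6 c3@6, authorship 123123.......
After op 8 (move_right): buffer="zzzzzzikqwjvw" (len 13), cursors c1@7 c2@7 c3@7, authorship 123123.......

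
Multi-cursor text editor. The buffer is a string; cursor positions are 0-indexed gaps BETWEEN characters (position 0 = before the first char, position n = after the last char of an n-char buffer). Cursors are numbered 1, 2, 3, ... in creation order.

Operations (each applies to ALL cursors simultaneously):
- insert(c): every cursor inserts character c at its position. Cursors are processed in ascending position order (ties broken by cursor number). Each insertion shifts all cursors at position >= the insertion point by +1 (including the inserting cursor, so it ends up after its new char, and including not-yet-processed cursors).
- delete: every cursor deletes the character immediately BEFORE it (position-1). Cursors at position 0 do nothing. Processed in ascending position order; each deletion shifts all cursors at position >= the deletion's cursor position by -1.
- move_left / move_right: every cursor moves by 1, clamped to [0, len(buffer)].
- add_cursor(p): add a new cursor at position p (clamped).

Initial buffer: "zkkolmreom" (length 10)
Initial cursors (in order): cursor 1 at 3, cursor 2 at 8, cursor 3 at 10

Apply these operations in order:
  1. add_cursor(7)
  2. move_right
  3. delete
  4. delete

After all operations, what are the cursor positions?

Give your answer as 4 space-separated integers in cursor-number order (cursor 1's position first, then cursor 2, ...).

After op 1 (add_cursor(7)): buffer="zkkolmreom" (len 10), cursors c1@3 c4@7 c2@8 c3@10, authorship ..........
After op 2 (move_right): buffer="zkkolmreom" (len 10), cursors c1@4 c4@8 c2@9 c3@10, authorship ..........
After op 3 (delete): buffer="zkklmr" (len 6), cursors c1@3 c2@6 c3@6 c4@6, authorship ......
After op 4 (delete): buffer="zk" (len 2), cursors c1@2 c2@2 c3@2 c4@2, authorship ..

Answer: 2 2 2 2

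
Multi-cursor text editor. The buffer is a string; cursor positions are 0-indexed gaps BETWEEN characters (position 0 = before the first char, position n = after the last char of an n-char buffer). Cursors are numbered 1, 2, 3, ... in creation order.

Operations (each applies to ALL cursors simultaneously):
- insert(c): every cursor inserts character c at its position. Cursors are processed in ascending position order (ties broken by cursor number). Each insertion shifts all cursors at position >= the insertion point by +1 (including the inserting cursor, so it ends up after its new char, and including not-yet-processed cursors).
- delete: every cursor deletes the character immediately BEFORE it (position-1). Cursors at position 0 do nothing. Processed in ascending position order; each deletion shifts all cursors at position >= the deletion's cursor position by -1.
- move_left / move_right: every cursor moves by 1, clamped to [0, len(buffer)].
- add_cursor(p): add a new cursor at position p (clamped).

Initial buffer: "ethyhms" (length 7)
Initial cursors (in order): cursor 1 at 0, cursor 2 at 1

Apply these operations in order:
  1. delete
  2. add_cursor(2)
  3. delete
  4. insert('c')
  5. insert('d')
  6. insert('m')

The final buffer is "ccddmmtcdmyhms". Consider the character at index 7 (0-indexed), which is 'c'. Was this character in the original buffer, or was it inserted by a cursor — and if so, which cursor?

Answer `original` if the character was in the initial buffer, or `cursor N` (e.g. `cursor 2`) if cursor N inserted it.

Answer: cursor 3

Derivation:
After op 1 (delete): buffer="thyhms" (len 6), cursors c1@0 c2@0, authorship ......
After op 2 (add_cursor(2)): buffer="thyhms" (len 6), cursors c1@0 c2@0 c3@2, authorship ......
After op 3 (delete): buffer="tyhms" (len 5), cursors c1@0 c2@0 c3@1, authorship .....
After op 4 (insert('c')): buffer="cctcyhms" (len 8), cursors c1@2 c2@2 c3@4, authorship 12.3....
After op 5 (insert('d')): buffer="ccddtcdyhms" (len 11), cursors c1@4 c2@4 c3@7, authorship 1212.33....
After op 6 (insert('m')): buffer="ccddmmtcdmyhms" (len 14), cursors c1@6 c2@6 c3@10, authorship 121212.333....
Authorship (.=original, N=cursor N): 1 2 1 2 1 2 . 3 3 3 . . . .
Index 7: author = 3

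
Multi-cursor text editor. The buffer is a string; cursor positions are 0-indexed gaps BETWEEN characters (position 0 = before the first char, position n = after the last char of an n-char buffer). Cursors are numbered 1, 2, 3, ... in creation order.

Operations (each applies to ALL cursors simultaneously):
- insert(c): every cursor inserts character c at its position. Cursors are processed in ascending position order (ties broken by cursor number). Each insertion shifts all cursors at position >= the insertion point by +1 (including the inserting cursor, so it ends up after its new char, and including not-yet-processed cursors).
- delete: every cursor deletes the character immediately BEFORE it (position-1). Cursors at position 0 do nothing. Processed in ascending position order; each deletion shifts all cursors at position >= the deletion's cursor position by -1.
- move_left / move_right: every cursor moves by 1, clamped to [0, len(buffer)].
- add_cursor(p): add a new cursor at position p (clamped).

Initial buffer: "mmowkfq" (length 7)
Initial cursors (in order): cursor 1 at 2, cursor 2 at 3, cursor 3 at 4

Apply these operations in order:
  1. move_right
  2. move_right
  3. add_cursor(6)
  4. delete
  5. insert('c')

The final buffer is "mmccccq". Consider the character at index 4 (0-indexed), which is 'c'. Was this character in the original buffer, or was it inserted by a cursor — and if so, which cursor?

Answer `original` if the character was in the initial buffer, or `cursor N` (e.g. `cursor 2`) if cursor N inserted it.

After op 1 (move_right): buffer="mmowkfq" (len 7), cursors c1@3 c2@4 c3@5, authorship .......
After op 2 (move_right): buffer="mmowkfq" (len 7), cursors c1@4 c2@5 c3@6, authorship .......
After op 3 (add_cursor(6)): buffer="mmowkfq" (len 7), cursors c1@4 c2@5 c3@6 c4@6, authorship .......
After op 4 (delete): buffer="mmq" (len 3), cursors c1@2 c2@2 c3@2 c4@2, authorship ...
After op 5 (insert('c')): buffer="mmccccq" (len 7), cursors c1@6 c2@6 c3@6 c4@6, authorship ..1234.
Authorship (.=original, N=cursor N): . . 1 2 3 4 .
Index 4: author = 3

Answer: cursor 3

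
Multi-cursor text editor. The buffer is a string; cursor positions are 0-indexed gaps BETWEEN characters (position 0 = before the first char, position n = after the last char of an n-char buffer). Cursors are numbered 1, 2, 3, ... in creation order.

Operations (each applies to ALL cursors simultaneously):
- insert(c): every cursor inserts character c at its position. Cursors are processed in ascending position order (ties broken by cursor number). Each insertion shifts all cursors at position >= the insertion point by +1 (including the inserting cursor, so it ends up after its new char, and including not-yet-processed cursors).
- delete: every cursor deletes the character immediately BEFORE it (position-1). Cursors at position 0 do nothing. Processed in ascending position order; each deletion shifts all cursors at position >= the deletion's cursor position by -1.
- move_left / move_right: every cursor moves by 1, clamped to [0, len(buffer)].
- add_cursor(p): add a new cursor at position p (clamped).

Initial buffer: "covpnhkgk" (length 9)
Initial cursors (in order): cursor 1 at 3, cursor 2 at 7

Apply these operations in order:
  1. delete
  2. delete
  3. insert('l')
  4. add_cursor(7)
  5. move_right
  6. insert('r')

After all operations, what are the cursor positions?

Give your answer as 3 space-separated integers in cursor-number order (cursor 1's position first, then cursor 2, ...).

Answer: 4 8 10

Derivation:
After op 1 (delete): buffer="copnhgk" (len 7), cursors c1@2 c2@5, authorship .......
After op 2 (delete): buffer="cpngk" (len 5), cursors c1@1 c2@3, authorship .....
After op 3 (insert('l')): buffer="clpnlgk" (len 7), cursors c1@2 c2@5, authorship .1..2..
After op 4 (add_cursor(7)): buffer="clpnlgk" (len 7), cursors c1@2 c2@5 c3@7, authorship .1..2..
After op 5 (move_right): buffer="clpnlgk" (len 7), cursors c1@3 c2@6 c3@7, authorship .1..2..
After op 6 (insert('r')): buffer="clprnlgrkr" (len 10), cursors c1@4 c2@8 c3@10, authorship .1.1.2.2.3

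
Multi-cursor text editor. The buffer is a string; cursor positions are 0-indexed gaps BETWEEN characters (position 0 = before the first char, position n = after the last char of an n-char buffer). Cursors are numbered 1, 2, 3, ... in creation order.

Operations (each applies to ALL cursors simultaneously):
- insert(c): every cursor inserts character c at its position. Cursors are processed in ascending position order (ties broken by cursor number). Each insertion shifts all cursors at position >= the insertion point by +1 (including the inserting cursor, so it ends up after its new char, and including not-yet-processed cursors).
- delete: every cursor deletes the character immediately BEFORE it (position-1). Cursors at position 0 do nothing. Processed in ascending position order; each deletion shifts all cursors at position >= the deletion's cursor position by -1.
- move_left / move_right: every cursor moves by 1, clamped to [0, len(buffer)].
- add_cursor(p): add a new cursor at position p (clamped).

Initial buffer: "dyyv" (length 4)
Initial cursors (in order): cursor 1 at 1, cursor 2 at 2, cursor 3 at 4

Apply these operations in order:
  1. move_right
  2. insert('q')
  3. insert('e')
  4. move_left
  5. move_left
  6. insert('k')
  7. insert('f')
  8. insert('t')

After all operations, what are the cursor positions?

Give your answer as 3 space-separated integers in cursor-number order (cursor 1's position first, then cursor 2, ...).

After op 1 (move_right): buffer="dyyv" (len 4), cursors c1@2 c2@3 c3@4, authorship ....
After op 2 (insert('q')): buffer="dyqyqvq" (len 7), cursors c1@3 c2@5 c3@7, authorship ..1.2.3
After op 3 (insert('e')): buffer="dyqeyqevqe" (len 10), cursors c1@4 c2@7 c3@10, authorship ..11.22.33
After op 4 (move_left): buffer="dyqeyqevqe" (len 10), cursors c1@3 c2@6 c3@9, authorship ..11.22.33
After op 5 (move_left): buffer="dyqeyqevqe" (len 10), cursors c1@2 c2@5 c3@8, authorship ..11.22.33
After op 6 (insert('k')): buffer="dykqeykqevkqe" (len 13), cursors c1@3 c2@7 c3@11, authorship ..111.222.333
After op 7 (insert('f')): buffer="dykfqeykfqevkfqe" (len 16), cursors c1@4 c2@9 c3@14, authorship ..1111.2222.3333
After op 8 (insert('t')): buffer="dykftqeykftqevkftqe" (len 19), cursors c1@5 c2@11 c3@17, authorship ..11111.22222.33333

Answer: 5 11 17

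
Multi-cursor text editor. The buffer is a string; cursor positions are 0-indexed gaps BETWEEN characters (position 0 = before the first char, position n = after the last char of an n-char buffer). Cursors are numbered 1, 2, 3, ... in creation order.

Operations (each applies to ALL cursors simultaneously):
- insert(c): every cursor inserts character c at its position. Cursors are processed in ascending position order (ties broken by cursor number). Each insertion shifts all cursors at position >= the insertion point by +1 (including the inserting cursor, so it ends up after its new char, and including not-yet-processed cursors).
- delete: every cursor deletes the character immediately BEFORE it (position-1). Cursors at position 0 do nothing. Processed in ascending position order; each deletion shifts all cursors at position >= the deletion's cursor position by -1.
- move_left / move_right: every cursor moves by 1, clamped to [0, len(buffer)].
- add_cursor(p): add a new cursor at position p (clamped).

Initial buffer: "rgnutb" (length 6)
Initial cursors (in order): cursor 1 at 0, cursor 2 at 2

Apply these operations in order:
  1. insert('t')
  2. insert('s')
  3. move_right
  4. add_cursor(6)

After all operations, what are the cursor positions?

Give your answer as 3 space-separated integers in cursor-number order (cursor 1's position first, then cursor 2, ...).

Answer: 3 7 6

Derivation:
After op 1 (insert('t')): buffer="trgtnutb" (len 8), cursors c1@1 c2@4, authorship 1..2....
After op 2 (insert('s')): buffer="tsrgtsnutb" (len 10), cursors c1@2 c2@6, authorship 11..22....
After op 3 (move_right): buffer="tsrgtsnutb" (len 10), cursors c1@3 c2@7, authorship 11..22....
After op 4 (add_cursor(6)): buffer="tsrgtsnutb" (len 10), cursors c1@3 c3@6 c2@7, authorship 11..22....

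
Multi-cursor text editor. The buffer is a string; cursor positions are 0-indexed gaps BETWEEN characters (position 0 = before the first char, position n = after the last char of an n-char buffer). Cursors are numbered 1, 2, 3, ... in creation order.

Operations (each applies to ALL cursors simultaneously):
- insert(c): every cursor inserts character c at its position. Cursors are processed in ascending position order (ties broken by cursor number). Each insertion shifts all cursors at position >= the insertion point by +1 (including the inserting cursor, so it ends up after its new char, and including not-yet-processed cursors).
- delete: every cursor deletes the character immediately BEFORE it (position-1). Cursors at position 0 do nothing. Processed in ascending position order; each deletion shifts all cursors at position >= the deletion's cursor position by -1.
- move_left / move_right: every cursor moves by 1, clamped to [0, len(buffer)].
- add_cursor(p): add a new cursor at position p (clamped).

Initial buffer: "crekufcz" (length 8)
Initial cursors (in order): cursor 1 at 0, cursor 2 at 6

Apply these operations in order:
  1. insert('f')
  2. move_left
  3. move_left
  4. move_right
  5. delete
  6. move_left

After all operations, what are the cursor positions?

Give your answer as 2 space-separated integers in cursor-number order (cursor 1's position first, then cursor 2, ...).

After op 1 (insert('f')): buffer="fcrekuffcz" (len 10), cursors c1@1 c2@8, authorship 1......2..
After op 2 (move_left): buffer="fcrekuffcz" (len 10), cursors c1@0 c2@7, authorship 1......2..
After op 3 (move_left): buffer="fcrekuffcz" (len 10), cursors c1@0 c2@6, authorship 1......2..
After op 4 (move_right): buffer="fcrekuffcz" (len 10), cursors c1@1 c2@7, authorship 1......2..
After op 5 (delete): buffer="crekufcz" (len 8), cursors c1@0 c2@5, authorship .....2..
After op 6 (move_left): buffer="crekufcz" (len 8), cursors c1@0 c2@4, authorship .....2..

Answer: 0 4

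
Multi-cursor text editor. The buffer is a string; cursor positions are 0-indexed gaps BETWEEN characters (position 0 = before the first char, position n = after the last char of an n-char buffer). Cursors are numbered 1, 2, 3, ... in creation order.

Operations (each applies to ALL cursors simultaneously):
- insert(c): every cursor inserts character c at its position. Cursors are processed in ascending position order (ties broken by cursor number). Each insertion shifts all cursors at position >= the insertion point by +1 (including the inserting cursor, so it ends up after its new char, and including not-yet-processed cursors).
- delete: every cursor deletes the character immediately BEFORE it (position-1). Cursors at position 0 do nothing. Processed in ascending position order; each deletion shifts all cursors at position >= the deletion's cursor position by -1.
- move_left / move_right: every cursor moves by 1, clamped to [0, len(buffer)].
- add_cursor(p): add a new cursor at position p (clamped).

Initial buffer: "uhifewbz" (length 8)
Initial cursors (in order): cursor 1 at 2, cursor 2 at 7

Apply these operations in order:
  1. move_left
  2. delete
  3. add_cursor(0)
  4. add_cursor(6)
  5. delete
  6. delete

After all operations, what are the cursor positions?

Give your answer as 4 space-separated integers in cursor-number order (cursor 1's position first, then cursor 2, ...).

After op 1 (move_left): buffer="uhifewbz" (len 8), cursors c1@1 c2@6, authorship ........
After op 2 (delete): buffer="hifebz" (len 6), cursors c1@0 c2@4, authorship ......
After op 3 (add_cursor(0)): buffer="hifebz" (len 6), cursors c1@0 c3@0 c2@4, authorship ......
After op 4 (add_cursor(6)): buffer="hifebz" (len 6), cursors c1@0 c3@0 c2@4 c4@6, authorship ......
After op 5 (delete): buffer="hifb" (len 4), cursors c1@0 c3@0 c2@3 c4@4, authorship ....
After op 6 (delete): buffer="hi" (len 2), cursors c1@0 c3@0 c2@2 c4@2, authorship ..

Answer: 0 2 0 2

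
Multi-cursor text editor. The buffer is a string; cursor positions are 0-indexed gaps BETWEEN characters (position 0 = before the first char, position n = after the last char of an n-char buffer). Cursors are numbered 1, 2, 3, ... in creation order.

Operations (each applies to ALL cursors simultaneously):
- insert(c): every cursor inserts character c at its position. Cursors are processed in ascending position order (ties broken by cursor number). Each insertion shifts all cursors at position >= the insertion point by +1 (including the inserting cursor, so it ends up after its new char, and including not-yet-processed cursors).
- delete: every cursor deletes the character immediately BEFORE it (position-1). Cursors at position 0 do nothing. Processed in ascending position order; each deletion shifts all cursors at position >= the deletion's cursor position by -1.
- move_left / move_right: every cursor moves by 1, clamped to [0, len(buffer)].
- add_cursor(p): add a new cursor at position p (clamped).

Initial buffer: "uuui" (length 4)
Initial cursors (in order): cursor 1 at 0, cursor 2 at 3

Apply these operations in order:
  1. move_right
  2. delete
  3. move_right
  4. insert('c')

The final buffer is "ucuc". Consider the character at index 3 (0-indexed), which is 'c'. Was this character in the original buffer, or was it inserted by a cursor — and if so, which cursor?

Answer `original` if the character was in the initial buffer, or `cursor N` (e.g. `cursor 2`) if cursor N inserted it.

After op 1 (move_right): buffer="uuui" (len 4), cursors c1@1 c2@4, authorship ....
After op 2 (delete): buffer="uu" (len 2), cursors c1@0 c2@2, authorship ..
After op 3 (move_right): buffer="uu" (len 2), cursors c1@1 c2@2, authorship ..
After op 4 (insert('c')): buffer="ucuc" (len 4), cursors c1@2 c2@4, authorship .1.2
Authorship (.=original, N=cursor N): . 1 . 2
Index 3: author = 2

Answer: cursor 2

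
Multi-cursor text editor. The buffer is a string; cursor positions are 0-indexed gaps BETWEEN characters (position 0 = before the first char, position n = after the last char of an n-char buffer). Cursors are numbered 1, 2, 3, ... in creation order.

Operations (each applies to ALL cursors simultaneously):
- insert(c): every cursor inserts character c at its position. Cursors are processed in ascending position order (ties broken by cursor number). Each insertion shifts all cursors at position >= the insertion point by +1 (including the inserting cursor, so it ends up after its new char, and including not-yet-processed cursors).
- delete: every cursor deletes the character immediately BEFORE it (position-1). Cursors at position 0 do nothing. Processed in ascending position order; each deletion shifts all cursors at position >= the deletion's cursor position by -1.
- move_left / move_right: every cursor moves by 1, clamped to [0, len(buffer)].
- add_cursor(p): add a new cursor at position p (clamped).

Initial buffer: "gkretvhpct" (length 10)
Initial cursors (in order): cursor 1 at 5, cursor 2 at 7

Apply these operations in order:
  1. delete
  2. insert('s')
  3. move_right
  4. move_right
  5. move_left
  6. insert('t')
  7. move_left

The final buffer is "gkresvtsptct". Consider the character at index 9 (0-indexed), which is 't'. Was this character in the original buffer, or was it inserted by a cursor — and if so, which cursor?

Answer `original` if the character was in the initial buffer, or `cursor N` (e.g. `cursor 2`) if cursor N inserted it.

Answer: cursor 2

Derivation:
After op 1 (delete): buffer="gkrevpct" (len 8), cursors c1@4 c2@5, authorship ........
After op 2 (insert('s')): buffer="gkresvspct" (len 10), cursors c1@5 c2@7, authorship ....1.2...
After op 3 (move_right): buffer="gkresvspct" (len 10), cursors c1@6 c2@8, authorship ....1.2...
After op 4 (move_right): buffer="gkresvspct" (len 10), cursors c1@7 c2@9, authorship ....1.2...
After op 5 (move_left): buffer="gkresvspct" (len 10), cursors c1@6 c2@8, authorship ....1.2...
After op 6 (insert('t')): buffer="gkresvtsptct" (len 12), cursors c1@7 c2@10, authorship ....1.12.2..
After op 7 (move_left): buffer="gkresvtsptct" (len 12), cursors c1@6 c2@9, authorship ....1.12.2..
Authorship (.=original, N=cursor N): . . . . 1 . 1 2 . 2 . .
Index 9: author = 2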